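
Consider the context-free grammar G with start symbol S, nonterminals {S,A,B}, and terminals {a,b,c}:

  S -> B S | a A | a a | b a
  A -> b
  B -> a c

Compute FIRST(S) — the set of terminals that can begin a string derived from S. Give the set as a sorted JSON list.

FIRST sets, iterate to fixpoint:
[1]
  A via A→b: +{b}
  B via B→a c: +{a}
  S via S→B S: +{a}
  S via S→b a: +{b}
  FIRST[S]={a,b}  FIRST[A]={b}  FIRST[B]={a}
[2] (stable)
  FIRST[S]={a,b}  FIRST[A]={b}  FIRST[B]={a}

FIRST(S) = ["a", "b"]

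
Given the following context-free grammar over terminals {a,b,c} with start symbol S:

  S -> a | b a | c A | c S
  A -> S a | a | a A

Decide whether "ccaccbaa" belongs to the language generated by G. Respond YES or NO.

Convert to CNF:
  S -> T1 T0 | T2 A | T2 S | a
  A -> S T0 | T0 A | a
  T0 -> a
  T1 -> b
  T2 -> c

CYK table (by increasing span):
  T[0,0] 'c' = {T2}  orig:{}
  T[1,1] 'c' = {T2}  orig:{}
  T[2,2] 'a' = {A,S,T0}  orig:{A,S}
  T[3,3] 'c' = {T2}  orig:{}
  T[4,4] 'c' = {T2}  orig:{}
  T[5,5] 'b' = {T1}  orig:{}
  T[6,6] 'a' = {A,S,T0}  orig:{A,S}
  T[7,7] 'a' = {A,S,T0}  orig:{A,S}
  T[0,1] 'cc' = ∅
  T[1,2] 'ca' = {S}
  T[2,3] 'ac' = ∅
  T[3,4] 'cc' = ∅
  T[4,5] 'cb' = ∅
  T[5,6] 'ba' = {S}
  T[6,7] 'aa' = {A}
  T[0,2] 'cca' = {S}
  T[1,3] 'cac' = ∅
  T[2,4] 'acc' = ∅
  T[3,5] 'ccb' = ∅
  T[4,6] 'cba' = {S}
  T[5,7] 'baa' = {A}
  T[0,3] 'ccac' = ∅
  T[1,4] 'cacc' = ∅
  T[2,5] 'accb' = ∅
  T[3,6] 'ccba' = {S}
  T[4,7] 'cbaa' = {A,S}
  T[0,4] 'ccacc' = ∅
  T[1,5] 'caccb' = ∅
  T[2,6] 'accba' = ∅
  T[3,7] 'ccbaa' = {A,S}
  T[0,5] 'ccaccb' = ∅
  T[1,6] 'caccba' = ∅
  T[2,7] 'accbaa' = {A}
  T[0,6] 'ccaccba' = ∅
  T[1,7] 'caccbaa' = {S}
  T[0,7] 'ccaccbaa' = {S}

S ∈ T[0,7] ⇒ YES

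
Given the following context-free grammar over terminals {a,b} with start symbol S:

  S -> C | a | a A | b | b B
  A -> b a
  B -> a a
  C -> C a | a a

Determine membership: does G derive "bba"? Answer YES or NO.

CNF form of G:
  S -> C T1 | T0 B | T1 A | T1 T1 | a | b
  A -> T0 T1
  B -> T1 T1
  C -> C T1 | T1 T1
  T0 -> b
  T1 -> a

CYK fill:
  T[0,0] 'b' = {S,T0}  orig:{S}
  T[1,1] 'b' = {S,T0}  orig:{S}
  T[2,2] 'a' = {S,T1}  orig:{S}
  T[0,1] 'bb' = ∅
  T[1,2] 'ba' = {A}
  T[0,2] 'bba' = ∅

S ∉ T[0,2] ⇒ NO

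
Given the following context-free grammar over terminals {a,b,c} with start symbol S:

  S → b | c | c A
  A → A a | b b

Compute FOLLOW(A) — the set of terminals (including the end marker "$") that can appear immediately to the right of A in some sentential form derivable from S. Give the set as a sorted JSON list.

FIRST sets, iterate to fixpoint:
iter 1:
  A via A→b b: +{b}
  S via S→b: +{b}
  S via S→c: +{c}
  S: {b,c}  A: {b}
iter 2: done
  S: {b,c}  A: {b}

FOLLOW sets:
seed FOLLOW(S) with $
pass 1:
  A→A a: FOLLOW(A) ⊇ FIRST(a) = {a}; new: +{a}
  S→c A: FOLLOW(A) ⊇ FOLLOW(S) ⊇ {$}; new: +{$}
  S: {$}  A: {$,a}
pass 2: done
  S: {$}  A: {$,a}

FOLLOW(A) = ["$", "a"]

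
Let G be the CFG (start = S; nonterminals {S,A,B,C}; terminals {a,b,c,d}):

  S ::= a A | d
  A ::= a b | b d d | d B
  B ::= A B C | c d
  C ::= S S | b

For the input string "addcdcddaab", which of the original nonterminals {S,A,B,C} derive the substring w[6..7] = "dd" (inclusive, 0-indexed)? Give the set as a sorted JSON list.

CNF form of G:
  S -> T0 A | d
  A -> T0 T1 | T1 X4 | T2 B
  B -> A X5 | T3 T2
  C -> S S | b
  T0 -> a
  T1 -> b
  T2 -> d
  T3 -> c
  X4 -> T2 T2
  X5 -> B C

CYK fill, restricted to cells inside w[6..7]:
  cell(6,6) d: {S,T2}  orig:{S}
  cell(7,7) d: {S,T2}  orig:{S}
  cell(6,7) dd: {C,X4}  orig:{C}

Original NTs in T[6,7] deriving "dd": ["C"]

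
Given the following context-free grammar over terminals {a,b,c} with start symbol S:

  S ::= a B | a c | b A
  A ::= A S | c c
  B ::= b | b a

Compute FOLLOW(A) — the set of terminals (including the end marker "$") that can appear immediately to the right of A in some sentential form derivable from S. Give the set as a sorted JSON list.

FIRST sets, iterate to fixpoint:
pass 1:
  A via A→c c: +{c}
  B via B→b: +{b}
  S via S→a B: +{a}
  S via S→b A: +{b}
  FIRST(S)={a,b}  FIRST(A)={c}  FIRST(B)={b}
pass 2: (stable)
  FIRST(S)={a,b}  FIRST(A)={c}  FIRST(B)={b}

FOLLOW sets:
initialize: $ ∈ FOLLOW(S)
iter 1:
  A→A S: FOLLOW(A) ⊇ FIRST(S) = {a,b}; new: +{a,b}
  A→A S: FOLLOW(S) ⊇ FOLLOW(A) ⊇ {a,b}; new: +{a,b}
  S→a B: FOLLOW(B) ⊇ FOLLOW(S) ⊇ {$,a,b}; new: +{$,a,b}
  S→b A: FOLLOW(A) ⊇ FOLLOW(S) ⊇ {$,a,b}; new: +{$}
  FOLLOW(S)={$,a,b}  FOLLOW(A)={$,a,b}  FOLLOW(B)={$,a,b}
iter 2: — fixpoint
  FOLLOW(S)={$,a,b}  FOLLOW(A)={$,a,b}  FOLLOW(B)={$,a,b}

FOLLOW(A) = ["$", "a", "b"]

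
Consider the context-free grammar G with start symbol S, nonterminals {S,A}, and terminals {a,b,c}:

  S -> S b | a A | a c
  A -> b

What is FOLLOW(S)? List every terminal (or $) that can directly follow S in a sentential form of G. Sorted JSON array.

FIRST sets, iterate to fixpoint:
[1]
  A via A→b: +{b}
  S via S→a A: +{a}
  FIRST[S]={a}  FIRST[A]={b}
[2] done
  FIRST[S]={a}  FIRST[A]={b}

FOLLOW iteration:
FOLLOW(S) := {$}
iter 1:
  S→S b: FOLLOW(S) ⊇ FIRST(b) = {b}; new: +{b}
  S→a A: FOLLOW(A) ⊇ FOLLOW(S) ⊇ {$,b}; new: +{$,b}
  S: {$,b}  A: {$,b}
iter 2: (stable)
  S: {$,b}  A: {$,b}

FOLLOW(S) = ["$", "b"]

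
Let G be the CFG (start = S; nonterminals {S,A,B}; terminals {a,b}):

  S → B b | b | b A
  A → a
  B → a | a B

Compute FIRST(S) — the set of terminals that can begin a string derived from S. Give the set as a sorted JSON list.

FIRST sets, iterate to fixpoint:
[1]
  A via A→a: +{a}
  B via B→a: +{a}
  S via S→B b: +{a}
  S via S→b: +{b}
  S: {a,b}  A: {a}  B: {a}
[2] — fixpoint
  S: {a,b}  A: {a}  B: {a}

FIRST(S) = ["a", "b"]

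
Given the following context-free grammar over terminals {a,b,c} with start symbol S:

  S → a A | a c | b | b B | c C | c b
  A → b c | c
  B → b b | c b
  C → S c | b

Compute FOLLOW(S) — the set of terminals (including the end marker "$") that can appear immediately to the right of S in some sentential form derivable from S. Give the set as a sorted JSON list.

FIRST sets, iterate to fixpoint:
pass 1:
  A via A→b c: +{b}
  A via A→c: +{c}
  B via B→b b: +{b}
  B via B→c b: +{c}
  C via C→b: +{b}
  S via S→a A: +{a}
  S via S→b: +{b}
  S via S→c C: +{c}
  FIRST[S]={a,b,c}  FIRST[A]={b,c}  FIRST[B]={b,c}  FIRST[C]={b}
pass 2:
  C via C→S c: +{a,c}
  FIRST[S]={a,b,c}  FIRST[A]={b,c}  FIRST[B]={b,c}  FIRST[C]={a,b,c}
pass 3: (stable)
  FIRST[S]={a,b,c}  FIRST[A]={b,c}  FIRST[B]={b,c}  FIRST[C]={a,b,c}

FOLLOW iteration:
FOLLOW(S) := {$}
pass 1:
  C→S c: FOLLOW(S) ⊇ FIRST(c) = {c}; new: +{c}
  S→a A: FOLLOW(A) ⊇ FOLLOW(S) ⊇ {$,c}; new: +{$,c}
  S→b B: FOLLOW(B) ⊇ FOLLOW(S) ⊇ {$,c}; new: +{$,c}
  S→c C: FOLLOW(C) ⊇ FOLLOW(S) ⊇ {$,c}; new: +{$,c}
  FOLLOW(S)={$,c}  FOLLOW(A)={$,c}  FOLLOW(B)={$,c}  FOLLOW(C)={$,c}
pass 2: (stable)
  FOLLOW(S)={$,c}  FOLLOW(A)={$,c}  FOLLOW(B)={$,c}  FOLLOW(C)={$,c}

FOLLOW(S) = ["$", "c"]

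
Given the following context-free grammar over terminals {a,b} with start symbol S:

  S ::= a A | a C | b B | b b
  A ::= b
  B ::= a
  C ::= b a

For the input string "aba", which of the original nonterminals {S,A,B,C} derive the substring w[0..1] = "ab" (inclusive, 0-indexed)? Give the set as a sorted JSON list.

Convert to CNF:
  S -> T0 B | T0 T0 | T1 A | T1 C
  A -> b
  B -> a
  C -> T0 T1
  T0 -> b
  T1 -> a

CYK table (by increasing span), restricted to cells inside w[0..1]:
  cell(0,0) a: {B,T1}  orig:{B}
  cell(1,1) b: {A,T0}  orig:{A}
  cell(0,1) ab: {S}

Original NTs in T[0,1] deriving "ab": ["S"]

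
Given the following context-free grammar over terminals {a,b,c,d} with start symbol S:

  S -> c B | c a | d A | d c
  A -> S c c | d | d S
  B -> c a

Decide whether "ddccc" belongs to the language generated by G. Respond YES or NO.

CNF form of G:
  S -> T0 B | T0 T2 | T1 A | T1 T0
  A -> S X3 | T1 S | d
  B -> T0 T2
  T0 -> c
  T1 -> d
  T2 -> a
  X3 -> T0 T0

Fill CYK table bottom-up:
  [0..0]={A,T1}  "d"  orig:{A}
  [1..1]={A,T1}  "d"  orig:{A}
  [2..2]={T0}  "c"  orig:{}
  [3..3]={T0}  "c"  orig:{}
  [4..4]={T0}  "c"  orig:{}
  [0..1]={S}  "dd"
  [1..2]={S}  "dc"
  [2..3]={X3}  "cc"  orig:{}
  [3..4]={X3}  "cc"  orig:{}
  [0..2]={A}  "ddc"
  [1..3]=∅  "dcc"
  [2..4]=∅  "ccc"
  [0..3]={A}  "ddcc"
  [1..4]={A}  "dccc"
  [0..4]={S}  "ddccc"

S ∈ T[0,4] ⇒ YES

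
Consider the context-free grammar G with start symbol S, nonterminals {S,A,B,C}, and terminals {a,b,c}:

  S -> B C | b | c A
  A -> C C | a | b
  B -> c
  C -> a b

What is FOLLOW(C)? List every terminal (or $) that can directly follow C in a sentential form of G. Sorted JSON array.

FIRST sets, iterate to fixpoint:
iter 1:
  A via A→a: +{a}
  A via A→b: +{b}
  B via B→c: +{c}
  C via C→a b: +{a}
  S via S→B C: +{c}
  S via S→b: +{b}
  FIRST(S)={b,c}  FIRST(A)={a,b}  FIRST(B)={c}  FIRST(C)={a}
iter 2: (no change)
  FIRST(S)={b,c}  FIRST(A)={a,b}  FIRST(B)={c}  FIRST(C)={a}

FOLLOW sets:
initialize: $ ∈ FOLLOW(S)
iter 1:
  A→C C: FOLLOW(C) ⊇ FIRST(C) = {a}; new: +{a}
  S→B C: FOLLOW(B) ⊇ FIRST(C) = {a}; new: +{a}
  S→B C: FOLLOW(C) ⊇ FOLLOW(S) ⊇ {$}; new: +{$}
  S→c A: FOLLOW(A) ⊇ FOLLOW(S) ⊇ {$}; new: +{$}
  S: {$}  A: {$}  B: {a}  C: {$,a}
iter 2: (no change)
  S: {$}  A: {$}  B: {a}  C: {$,a}

FOLLOW(C) = ["$", "a"]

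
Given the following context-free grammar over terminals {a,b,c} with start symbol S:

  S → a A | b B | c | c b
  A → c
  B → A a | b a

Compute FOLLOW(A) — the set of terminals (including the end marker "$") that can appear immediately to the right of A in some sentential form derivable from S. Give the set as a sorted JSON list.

Compute FIRST by fixpoint:
pass 1:
  A via A→c: +{c}
  B via B→A a: +{c}
  B via B→b a: +{b}
  S via S→a A: +{a}
  S via S→b B: +{b}
  S via S→c: +{c}
  FIRST(S)={a,b,c}  FIRST(A)={c}  FIRST(B)={b,c}
pass 2: (no change)
  FIRST(S)={a,b,c}  FIRST(A)={c}  FIRST(B)={b,c}

FOLLOW iteration:
initialize: $ ∈ FOLLOW(S)
round 1:
  B→A a: FOLLOW(A) ⊇ FIRST(a) = {a}; new: +{a}
  S→a A: FOLLOW(A) ⊇ FOLLOW(S) ⊇ {$}; new: +{$}
  S→b B: FOLLOW(B) ⊇ FOLLOW(S) ⊇ {$}; new: +{$}
  S: {$}  A: {$,a}  B: {$}
round 2: done
  S: {$}  A: {$,a}  B: {$}

FOLLOW(A) = ["$", "a"]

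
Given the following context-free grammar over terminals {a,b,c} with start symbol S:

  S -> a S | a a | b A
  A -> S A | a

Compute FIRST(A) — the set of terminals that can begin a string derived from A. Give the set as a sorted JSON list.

FIRST iteration:
iter 1:
  A via A→a: +{a}
  S via S→a S: +{a}
  S via S→b A: +{b}
  FIRST[S]={a,b}  FIRST[A]={a}
iter 2:
  A via A→S A: +{b}
  FIRST[S]={a,b}  FIRST[A]={a,b}
iter 3: (stable)
  FIRST[S]={a,b}  FIRST[A]={a,b}

FIRST(A) = ["a", "b"]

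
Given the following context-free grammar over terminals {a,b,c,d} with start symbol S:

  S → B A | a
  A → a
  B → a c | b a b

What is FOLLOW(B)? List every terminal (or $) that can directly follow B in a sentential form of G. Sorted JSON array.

FIRST sets, iterate to fixpoint:
round 1:
  A via A→a: +{a}
  B via B→a c: +{a}
  B via B→b a b: +{b}
  S via S→B A: +{a,b}
  S: {a,b}  A: {a}  B: {a,b}
round 2: (stable)
  S: {a,b}  A: {a}  B: {a,b}

FOLLOW sets:
initialize: $ ∈ FOLLOW(S)
iter 1:
  S→B A: FOLLOW(B) ⊇ FIRST(A) = {a}; new: +{a}
  S→B A: FOLLOW(A) ⊇ FOLLOW(S) ⊇ {$}; new: +{$}
  FOLLOW[S]={$}  FOLLOW[A]={$}  FOLLOW[B]={a}
iter 2: done
  FOLLOW[S]={$}  FOLLOW[A]={$}  FOLLOW[B]={a}

FOLLOW(B) = ["a"]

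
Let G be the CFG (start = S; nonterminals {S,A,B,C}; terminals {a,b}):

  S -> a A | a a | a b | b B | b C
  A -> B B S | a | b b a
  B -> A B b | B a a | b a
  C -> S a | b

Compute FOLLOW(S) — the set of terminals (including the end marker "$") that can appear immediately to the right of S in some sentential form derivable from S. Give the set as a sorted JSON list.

Compute FIRST by fixpoint:
[1]
  A via A→a: +{a}
  A via A→b b a: +{b}
  B via B→A B b: +{a,b}
  C via C→b: +{b}
  S via S→a A: +{a}
  S via S→b B: +{b}
  FIRST[S]={a,b}  FIRST[A]={a,b}  FIRST[B]={a,b}  FIRST[C]={b}
[2]
  C via C→S a: +{a}
  FIRST[S]={a,b}  FIRST[A]={a,b}  FIRST[B]={a,b}  FIRST[C]={a,b}
[3] — fixpoint
  FIRST[S]={a,b}  FIRST[A]={a,b}  FIRST[B]={a,b}  FIRST[C]={a,b}

Compute FOLLOW by fixpoint:
initialize: $ ∈ FOLLOW(S)
[1]
  A→B B S: FOLLOW(B) ⊇ FIRST(B) = {a,b}; new: +{a,b}
  B→A B b: FOLLOW(A) ⊇ FIRST(B) = {a,b}; new: +{a,b}
  C→S a: FOLLOW(S) ⊇ FIRST(a) = {a}; new: +{a}
  S→a A: FOLLOW(A) ⊇ FOLLOW(S) ⊇ {$,a}; new: +{$}
  S→b B: FOLLOW(B) ⊇ FOLLOW(S) ⊇ {$,a}; new: +{$}
  S→b C: FOLLOW(C) ⊇ FOLLOW(S) ⊇ {$,a}; new: +{$,a}
  FOLLOW(S)={$,a}  FOLLOW(A)={$,a,b}  FOLLOW(B)={$,a,b}  FOLLOW(C)={$,a}
[2]
  A→B B S: FOLLOW(S) ⊇ FOLLOW(A) ⊇ {$,a,b}; new: +{b}
  S→b C: FOLLOW(C) ⊇ FOLLOW(S) ⊇ {$,a,b}; new: +{b}
  FOLLOW(S)={$,a,b}  FOLLOW(A)={$,a,b}  FOLLOW(B)={$,a,b}  FOLLOW(C)={$,a,b}
[3] (stable)
  FOLLOW(S)={$,a,b}  FOLLOW(A)={$,a,b}  FOLLOW(B)={$,a,b}  FOLLOW(C)={$,a,b}

FOLLOW(S) = ["$", "a", "b"]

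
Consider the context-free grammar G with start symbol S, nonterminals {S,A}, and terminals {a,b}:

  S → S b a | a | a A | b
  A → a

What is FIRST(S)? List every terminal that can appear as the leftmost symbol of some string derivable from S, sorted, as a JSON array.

Compute FIRST by fixpoint:
pass 1:
  A via A→a: +{a}
  S via S→a: +{a}
  S via S→b: +{b}
  S: {a,b}  A: {a}
pass 2: — fixpoint
  S: {a,b}  A: {a}

FIRST(S) = ["a", "b"]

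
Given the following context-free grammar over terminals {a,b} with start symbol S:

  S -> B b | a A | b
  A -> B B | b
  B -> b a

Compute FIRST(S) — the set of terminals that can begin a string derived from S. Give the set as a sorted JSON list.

FIRST sets, iterate to fixpoint:
[1]
  A via A→b: +{b}
  B via B→b a: +{b}
  S via S→B b: +{b}
  S via S→a A: +{a}
  FIRST[S]={a,b}  FIRST[A]={b}  FIRST[B]={b}
[2] (no change)
  FIRST[S]={a,b}  FIRST[A]={b}  FIRST[B]={b}

FIRST(S) = ["a", "b"]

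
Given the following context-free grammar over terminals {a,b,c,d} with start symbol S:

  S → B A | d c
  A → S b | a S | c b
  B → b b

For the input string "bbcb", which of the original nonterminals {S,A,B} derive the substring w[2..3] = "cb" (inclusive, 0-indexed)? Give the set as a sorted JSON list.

Convert to CNF:
  S -> B A | T3 T2
  A -> S T0 | T1 S | T2 T0
  B -> T0 T0
  T0 -> b
  T1 -> a
  T2 -> c
  T3 -> d

Fill CYK table bottom-up (cells [i..j] with 2 ≤ i ≤ j ≤ 3 only):
  cell(2,2) c: {T2}  orig:{}
  cell(3,3) b: {T0}  orig:{}
  cell(2,3) cb: {A}

Original NTs in T[2,3] deriving "cb": ["A"]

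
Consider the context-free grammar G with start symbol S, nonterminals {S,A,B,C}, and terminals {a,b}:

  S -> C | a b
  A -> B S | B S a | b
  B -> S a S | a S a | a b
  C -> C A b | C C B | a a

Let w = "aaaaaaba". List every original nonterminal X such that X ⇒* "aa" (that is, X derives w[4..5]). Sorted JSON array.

CNF form of G:
  S -> C X7 | C X8 | T0 T0 | T0 T1
  A -> B S | B X2 | b
  B -> S X3 | T0 T1 | T0 X4
  C -> C X5 | C X6 | T0 T0
  T0 -> a
  T1 -> b
  X2 -> S T0
  X3 -> T0 S
  X4 -> S T0
  X5 -> A T1
  X6 -> C B
  X7 -> A T1
  X8 -> C B

Fill CYK table bottom-up (cells [i..j] with 4 ≤ i ≤ j ≤ 5 only):
  [4..4]={T0}  "a"  orig:{}
  [5..5]={T0}  "a"  orig:{}
  [4..5]={C,S}  "aa"

Original NTs in T[4,5] deriving "aa": ["C", "S"]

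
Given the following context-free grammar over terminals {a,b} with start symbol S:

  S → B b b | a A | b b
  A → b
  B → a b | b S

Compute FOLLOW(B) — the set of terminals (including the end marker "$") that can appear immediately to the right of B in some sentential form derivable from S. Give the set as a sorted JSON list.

FIRST iteration:
round 1:
  A via A→b: +{b}
  B via B→a b: +{a}
  B via B→b S: +{b}
  S via S→B b b: +{a,b}
  FIRST[S]={a,b}  FIRST[A]={b}  FIRST[B]={a,b}
round 2: (stable)
  FIRST[S]={a,b}  FIRST[A]={b}  FIRST[B]={a,b}

Compute FOLLOW by fixpoint:
FOLLOW(S) := {$}
pass 1:
  S→B b b: FOLLOW(B) ⊇ FIRST(b) = {b}; new: +{b}
  S→a A: FOLLOW(A) ⊇ FOLLOW(S) ⊇ {$}; new: +{$}
  S: {$}  A: {$}  B: {b}
pass 2:
  B→b S: FOLLOW(S) ⊇ FOLLOW(B) ⊇ {b}; new: +{b}
  S→a A: FOLLOW(A) ⊇ FOLLOW(S) ⊇ {$,b}; new: +{b}
  S: {$,b}  A: {$,b}  B: {b}
pass 3: (stable)
  S: {$,b}  A: {$,b}  B: {b}

FOLLOW(B) = ["b"]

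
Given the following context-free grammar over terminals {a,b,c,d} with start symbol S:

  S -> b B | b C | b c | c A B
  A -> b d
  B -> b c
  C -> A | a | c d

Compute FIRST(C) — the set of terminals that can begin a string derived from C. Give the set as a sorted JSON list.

FIRST sets, iterate to fixpoint:
iter 1:
  A via A→b d: +{b}
  B via B→b c: +{b}
  C via C→A: +{b}
  C via C→a: +{a}
  C via C→c d: +{c}
  S via S→b B: +{b}
  S via S→c A B: +{c}
  FIRST(S)={b,c}  FIRST(A)={b}  FIRST(B)={b}  FIRST(C)={a,b,c}
iter 2: (stable)
  FIRST(S)={b,c}  FIRST(A)={b}  FIRST(B)={b}  FIRST(C)={a,b,c}

FIRST(C) = ["a", "b", "c"]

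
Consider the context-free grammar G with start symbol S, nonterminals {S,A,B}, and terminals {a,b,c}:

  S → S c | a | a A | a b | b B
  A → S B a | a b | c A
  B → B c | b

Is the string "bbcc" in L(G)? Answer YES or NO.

Convert to CNF:
  S -> S T2 | T0 A | T0 T1 | T1 B | a
  A -> S X3 | T0 T1 | T2 A
  B -> B T2 | b
  T0 -> a
  T1 -> b
  T2 -> c
  X3 -> B T0

Fill CYK table bottom-up:
  cell(0,0) b: {B,T1}  orig:{B}
  cell(1,1) b: {B,T1}  orig:{B}
  cell(2,2) c: {T2}  orig:{}
  cell(3,3) c: {T2}  orig:{}
  cell(0,1) bb: {S}
  cell(1,2) bc: {B}
  cell(2,3) cc: ∅
  cell(0,2) bbc: {S}
  cell(1,3) bcc: {B}
  cell(0,3) bbcc: {S}

S ∈ T[0,3] ⇒ YES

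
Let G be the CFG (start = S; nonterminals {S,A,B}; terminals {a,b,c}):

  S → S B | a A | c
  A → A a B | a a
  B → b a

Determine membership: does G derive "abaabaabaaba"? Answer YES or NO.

CNF form of G:
  S -> S B | T0 A | c
  A -> A X2 | T0 T0
  B -> T1 T0
  T0 -> a
  T1 -> b
  X2 -> T0 B

CYK table (by increasing span):
  [0..0]={T0}  "a"  orig:{}
  [1..1]={T1}  "b"  orig:{}
  [2..2]={T0}  "a"  orig:{}
  [3..3]={T0}  "a"  orig:{}
  [4..4]={T1}  "b"  orig:{}
  [5..5]={T0}  "a"  orig:{}
  [6..6]={T0}  "a"  orig:{}
  [7..7]={T1}  "b"  orig:{}
  [8..8]={T0}  "a"  orig:{}
  [9..9]={T0}  "a"  orig:{}
  [10..10]={T1}  "b"  orig:{}
  [11..11]={T0}  "a"  orig:{}
  [0..1]=∅  "ab"
  [1..2]={B}  "ba"
  [2..3]={A}  "aa"
  [3..4]=∅  "ab"
  [4..5]={B}  "ba"
  [5..6]={A}  "aa"
  [6..7]=∅  "ab"
  [7..8]={B}  "ba"
  [8..9]={A}  "aa"
  [9..10]=∅  "ab"
  [10..11]={B}  "ba"
  [0..2]={X2}  "aba"  orig:{}
  [1..3]=∅  "baa"
  [2..4]=∅  "aab"
  [3..5]={X2}  "aba"  orig:{}
  [4..6]=∅  "baa"
  [5..7]=∅  "aab"
  [6..8]={X2}  "aba"  orig:{}
  [7..9]=∅  "baa"
  [8..10]=∅  "aab"
  [9..11]={X2}  "aba"  orig:{}
  [0..3]=∅  "abaa"
  [1..4]=∅  "baab"
  [2..5]=∅  "aaba"
  [3..6]=∅  "abaa"
  [4..7]=∅  "baab"
  [5..8]=∅  "aaba"
  [6..9]=∅  "abaa"
  [7..10]=∅  "baab"
  [8..11]=∅  "aaba"
  [0..4]=∅  "abaab"
  [1..5]=∅  "baaba"
  [2..6]=∅  "aabaa"
  [3..7]=∅  "abaab"
  [4..8]=∅  "baaba"
  [5..9]=∅  "aabaa"
  [6..10]=∅  "abaab"
  [7..11]=∅  "baaba"
  [0..5]=∅  "abaaba"
  [1..6]=∅  "baabaa"
  [2..7]=∅  "aabaab"
  [3..8]=∅  "abaaba"
  [4..9]=∅  "baabaa"
  [5..10]=∅  "aabaab"
  [6..11]=∅  "abaaba"
  [0..6]=∅  "abaabaa"
  [1..7]=∅  "baabaab"
  [2..8]=∅  "aabaaba"
  [3..9]=∅  "abaabaa"
  [4..10]=∅  "baabaab"
  [5..11]=∅  "aabaaba"
  [0..7]=∅  "abaabaab"
  [1..8]=∅  "baabaaba"
  [2..9]=∅  "aabaabaa"
  [3..10]=∅  "abaabaab"
  [4..11]=∅  "baabaaba"
  [0..8]=∅  "abaabaaba"
  [1..9]=∅  "baabaabaa"
  [2..10]=∅  "aabaabaab"
  [3..11]=∅  "abaabaaba"
  [0..9]=∅  "abaabaabaa"
  [1..10]=∅  "baabaabaab"
  [2..11]=∅  "aabaabaaba"
  [0..10]=∅  "abaabaabaab"
  [1..11]=∅  "baabaabaaba"
  [0..11]=∅  "abaabaabaaba"

S ∉ T[0,11] ⇒ NO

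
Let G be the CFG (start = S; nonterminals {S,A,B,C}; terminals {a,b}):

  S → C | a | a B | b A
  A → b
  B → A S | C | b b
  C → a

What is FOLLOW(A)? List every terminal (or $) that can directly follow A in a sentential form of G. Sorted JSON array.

Compute FIRST by fixpoint:
pass 1:
  A via A→b: +{b}
  B via B→A S: +{b}
  C via C→a: +{a}
  S via S→C: +{a}
  S via S→b A: +{b}
  S: {a,b}  A: {b}  B: {b}  C: {a}
pass 2:
  B via B→C: +{a}
  S: {a,b}  A: {b}  B: {a,b}  C: {a}
pass 3: (no change)
  S: {a,b}  A: {b}  B: {a,b}  C: {a}

Compute FOLLOW by fixpoint:
FOLLOW(S) := {$}
[1]
  B→A S: FOLLOW(A) ⊇ FIRST(S) = {a,b}; new: +{a,b}
  S→C: FOLLOW(C) ⊇ FOLLOW(S) ⊇ {$}; new: +{$}
  S→a B: FOLLOW(B) ⊇ FOLLOW(S) ⊇ {$}; new: +{$}
  S→b A: FOLLOW(A) ⊇ FOLLOW(S) ⊇ {$}; new: +{$}
  FOLLOW[S]={$}  FOLLOW[A]={$,a,b}  FOLLOW[B]={$}  FOLLOW[C]={$}
[2] (stable)
  FOLLOW[S]={$}  FOLLOW[A]={$,a,b}  FOLLOW[B]={$}  FOLLOW[C]={$}

FOLLOW(A) = ["$", "a", "b"]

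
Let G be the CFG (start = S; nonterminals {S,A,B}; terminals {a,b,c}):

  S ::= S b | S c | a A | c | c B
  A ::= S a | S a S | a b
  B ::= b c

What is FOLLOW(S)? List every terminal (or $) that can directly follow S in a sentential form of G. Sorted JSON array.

Compute FIRST by fixpoint:
[1]
  A via A→a b: +{a}
  B via B→b c: +{b}
  S via S→a A: +{a}
  S via S→c: +{c}
  S: {a,c}  A: {a}  B: {b}
[2]
  A via A→S a: +{c}
  S: {a,c}  A: {a,c}  B: {b}
[3] (no change)
  S: {a,c}  A: {a,c}  B: {b}

FOLLOW iteration:
FOLLOW(S) := {$}
iter 1:
  A→S a: FOLLOW(S) ⊇ FIRST(a) = {a}; new: +{a}
  S→S b: FOLLOW(S) ⊇ FIRST(b) = {b}; new: +{b}
  S→S c: FOLLOW(S) ⊇ FIRST(c) = {c}; new: +{c}
  S→a A: FOLLOW(A) ⊇ FOLLOW(S) ⊇ {$,a,b,c}; new: +{$,a,b,c}
  S→c B: FOLLOW(B) ⊇ FOLLOW(S) ⊇ {$,a,b,c}; new: +{$,a,b,c}
  S: {$,a,b,c}  A: {$,a,b,c}  B: {$,a,b,c}
iter 2: (no change)
  S: {$,a,b,c}  A: {$,a,b,c}  B: {$,a,b,c}

FOLLOW(S) = ["$", "a", "b", "c"]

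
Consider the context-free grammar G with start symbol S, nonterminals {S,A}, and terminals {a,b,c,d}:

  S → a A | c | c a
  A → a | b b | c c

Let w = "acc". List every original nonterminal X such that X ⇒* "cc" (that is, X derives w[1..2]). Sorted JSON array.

CNF form of G:
  S -> T1 T2 | T2 A | c
  A -> T0 T0 | T1 T1 | a
  T0 -> b
  T1 -> c
  T2 -> a

CYK table (by increasing span) — only the sub-triangle for w[1..2]:
  T[1,1] 'c' = {S,T1}  orig:{S}
  T[2,2] 'c' = {S,T1}  orig:{S}
  T[1,2] 'cc' = {A}

Original NTs in T[1,2] deriving "cc": ["A"]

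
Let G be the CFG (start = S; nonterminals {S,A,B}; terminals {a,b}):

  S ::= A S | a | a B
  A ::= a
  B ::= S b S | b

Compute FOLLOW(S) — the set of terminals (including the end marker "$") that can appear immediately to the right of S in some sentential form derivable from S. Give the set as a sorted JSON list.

FIRST sets, iterate to fixpoint:
pass 1:
  A via A→a: +{a}
  B via B→b: +{b}
  S via S→A S: +{a}
  S: {a}  A: {a}  B: {b}
pass 2:
  B via B→S b S: +{a}
  S: {a}  A: {a}  B: {a,b}
pass 3: done
  S: {a}  A: {a}  B: {a,b}

FOLLOW sets:
initialize: $ ∈ FOLLOW(S)
pass 1:
  B→S b S: FOLLOW(S) ⊇ FIRST(b) = {b}; new: +{b}
  S→A S: FOLLOW(A) ⊇ FIRST(S) = {a}; new: +{a}
  S→a B: FOLLOW(B) ⊇ FOLLOW(S) ⊇ {$,b}; new: +{$,b}
  FOLLOW[S]={$,b}  FOLLOW[A]={a}  FOLLOW[B]={$,b}
pass 2: (no change)
  FOLLOW[S]={$,b}  FOLLOW[A]={a}  FOLLOW[B]={$,b}

FOLLOW(S) = ["$", "b"]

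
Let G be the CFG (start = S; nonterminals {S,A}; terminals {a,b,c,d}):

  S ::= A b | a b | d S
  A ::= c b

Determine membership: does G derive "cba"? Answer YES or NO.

CNF form of G:
  S -> A T1 | T2 T1 | T3 S
  A -> T0 T1
  T0 -> c
  T1 -> b
  T2 -> a
  T3 -> d

CYK fill:
  T[0,0] 'c' = {T0}  orig:{}
  T[1,1] 'b' = {T1}  orig:{}
  T[2,2] 'a' = {T2}  orig:{}
  T[0,1] 'cb' = {A}
  T[1,2] 'ba' = ∅
  T[0,2] 'cba' = ∅

S ∉ T[0,2] ⇒ NO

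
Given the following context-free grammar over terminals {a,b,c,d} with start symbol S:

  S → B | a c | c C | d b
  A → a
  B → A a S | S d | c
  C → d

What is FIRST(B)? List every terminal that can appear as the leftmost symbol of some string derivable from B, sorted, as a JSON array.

FIRST iteration:
round 1:
  A via A→a: +{a}
  B via B→A a S: +{a}
  B via B→c: +{c}
  C via C→d: +{d}
  S via S→B: +{a,c}
  S via S→d b: +{d}
  FIRST(S)={a,c,d}  FIRST(A)={a}  FIRST(B)={a,c}  FIRST(C)={d}
round 2:
  B via B→S d: +{d}
  FIRST(S)={a,c,d}  FIRST(A)={a}  FIRST(B)={a,c,d}  FIRST(C)={d}
round 3: — fixpoint
  FIRST(S)={a,c,d}  FIRST(A)={a}  FIRST(B)={a,c,d}  FIRST(C)={d}

FIRST(B) = ["a", "c", "d"]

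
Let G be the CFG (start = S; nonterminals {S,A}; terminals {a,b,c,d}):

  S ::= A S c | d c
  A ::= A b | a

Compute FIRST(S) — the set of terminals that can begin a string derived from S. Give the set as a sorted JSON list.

FIRST iteration:
round 1:
  A via A→a: +{a}
  S via S→A S c: +{a}
  S via S→d c: +{d}
  S: {a,d}  A: {a}
round 2: done
  S: {a,d}  A: {a}

FIRST(S) = ["a", "d"]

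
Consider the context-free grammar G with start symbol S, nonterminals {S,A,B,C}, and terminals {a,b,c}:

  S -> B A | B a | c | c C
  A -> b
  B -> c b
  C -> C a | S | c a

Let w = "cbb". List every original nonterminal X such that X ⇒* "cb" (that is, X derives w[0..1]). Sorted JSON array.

Convert to CNF:
  S -> B A | B T2 | T0 C | c
  A -> b
  B -> T0 T1
  C -> B A | B T2 | C T2 | T0 C | T0 T2 | c
  T0 -> c
  T1 -> b
  T2 -> a

Fill CYK table bottom-up (cells [i..j] with 0 ≤ i ≤ j ≤ 1 only):
  [0..0]={C,S,T0}  "c"  orig:{C,S}
  [1..1]={A,T1}  "b"  orig:{A}
  [0..1]={B}  "cb"

Original NTs in T[0,1] deriving "cb": ["B"]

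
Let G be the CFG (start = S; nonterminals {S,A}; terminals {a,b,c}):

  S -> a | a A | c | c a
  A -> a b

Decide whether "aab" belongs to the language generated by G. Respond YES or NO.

CNF form of G:
  S -> T0 A | T2 T0 | a | c
  A -> T0 T1
  T0 -> a
  T1 -> b
  T2 -> c

CYK table (by increasing span):
  cell(0,0) a: {S,T0}  orig:{S}
  cell(1,1) a: {S,T0}  orig:{S}
  cell(2,2) b: {T1}  orig:{}
  cell(0,1) aa: ∅
  cell(1,2) ab: {A}
  cell(0,2) aab: {S}

S ∈ T[0,2] ⇒ YES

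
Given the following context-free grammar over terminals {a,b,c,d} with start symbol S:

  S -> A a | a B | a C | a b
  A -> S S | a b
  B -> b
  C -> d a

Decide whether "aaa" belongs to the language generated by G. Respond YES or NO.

CNF form of G:
  S -> A T0 | T0 B | T0 C | T0 T1
  A -> S S | T0 T1
  B -> b
  C -> T2 T0
  T0 -> a
  T1 -> b
  T2 -> d

Fill CYK table bottom-up:
  [0..0]={T0}  "a"  orig:{}
  [1..1]={T0}  "a"  orig:{}
  [2..2]={T0}  "a"  orig:{}
  [0..1]=∅  "aa"
  [1..2]=∅  "aa"
  [0..2]=∅  "aaa"

S ∉ T[0,2] ⇒ NO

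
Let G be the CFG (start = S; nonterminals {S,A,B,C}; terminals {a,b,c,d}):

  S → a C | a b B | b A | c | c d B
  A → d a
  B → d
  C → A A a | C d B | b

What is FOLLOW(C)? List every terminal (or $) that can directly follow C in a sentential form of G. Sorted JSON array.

FIRST iteration:
round 1:
  A via A→d a: +{d}
  B via B→d: +{d}
  C via C→A A a: +{d}
  C via C→b: +{b}
  S via S→a C: +{a}
  S via S→b A: +{b}
  S via S→c: +{c}
  S: {a,b,c}  A: {d}  B: {d}  C: {b,d}
round 2: (no change)
  S: {a,b,c}  A: {d}  B: {d}  C: {b,d}

Compute FOLLOW by fixpoint:
initialize: $ ∈ FOLLOW(S)
iter 1:
  C→A A a: FOLLOW(A) ⊇ FIRST(A) = {d}; new: +{d}
  C→A A a: FOLLOW(A) ⊇ FIRST(a) = {a}; new: +{a}
  C→C d B: FOLLOW(C) ⊇ FIRST(d) = {d}; new: +{d}
  C→C d B: FOLLOW(B) ⊇ FOLLOW(C) ⊇ {d}; new: +{d}
  S→a C: FOLLOW(C) ⊇ FOLLOW(S) ⊇ {$}; new: +{$}
  S→a b B: FOLLOW(B) ⊇ FOLLOW(S) ⊇ {$}; new: +{$}
  S→b A: FOLLOW(A) ⊇ FOLLOW(S) ⊇ {$}; new: +{$}
  S: {$}  A: {$,a,d}  B: {$,d}  C: {$,d}
iter 2: — fixpoint
  S: {$}  A: {$,a,d}  B: {$,d}  C: {$,d}

FOLLOW(C) = ["$", "d"]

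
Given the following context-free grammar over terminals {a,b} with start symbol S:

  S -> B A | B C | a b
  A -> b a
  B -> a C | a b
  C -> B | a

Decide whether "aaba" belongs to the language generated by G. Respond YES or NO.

Convert to CNF:
  S -> B A | B C | T1 T0
  A -> T0 T1
  B -> T1 C | T1 T0
  C -> T1 C | T1 T0 | a
  T0 -> b
  T1 -> a

CYK table (by increasing span):
  [0..0]={C,T1}  "a"  orig:{C}
  [1..1]={C,T1}  "a"  orig:{C}
  [2..2]={T0}  "b"  orig:{}
  [3..3]={C,T1}  "a"  orig:{C}
  [0..1]={B,C}  "aa"
  [1..2]={B,C,S}  "ab"
  [2..3]={A}  "ba"
  [0..2]={B,C}  "aab"
  [1..3]={S}  "aba"
  [0..3]={S}  "aaba"

S ∈ T[0,3] ⇒ YES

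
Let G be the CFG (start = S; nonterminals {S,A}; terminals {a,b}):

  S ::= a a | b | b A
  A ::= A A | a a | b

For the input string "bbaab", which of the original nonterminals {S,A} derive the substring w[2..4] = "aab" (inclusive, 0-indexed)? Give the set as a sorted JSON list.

Convert to CNF:
  S -> T0 T0 | T1 A | b
  A -> A A | T0 T0 | b
  T0 -> a
  T1 -> b

CYK table (by increasing span) — only the sub-triangle for w[2..4]:
  cell(2,2) a: {T0}  orig:{}
  cell(3,3) a: {T0}  orig:{}
  cell(4,4) b: {A,S,T1}  orig:{A,S}
  cell(2,3) aa: {A,S}
  cell(3,4) ab: ∅
  cell(2,4) aab: {A}

Original NTs in T[2,4] deriving "aab": ["A"]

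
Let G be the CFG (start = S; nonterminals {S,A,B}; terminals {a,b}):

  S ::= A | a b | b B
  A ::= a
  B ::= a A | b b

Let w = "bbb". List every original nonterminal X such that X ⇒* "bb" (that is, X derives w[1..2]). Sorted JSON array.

Convert to CNF:
  S -> T0 T1 | T1 B | a
  A -> a
  B -> T0 A | T1 T1
  T0 -> a
  T1 -> b

CYK fill — only the sub-triangle for w[1..2]:
  cell(1,1) b: {T1}  orig:{}
  cell(2,2) b: {T1}  orig:{}
  cell(1,2) bb: {B}

Original NTs in T[1,2] deriving "bb": ["B"]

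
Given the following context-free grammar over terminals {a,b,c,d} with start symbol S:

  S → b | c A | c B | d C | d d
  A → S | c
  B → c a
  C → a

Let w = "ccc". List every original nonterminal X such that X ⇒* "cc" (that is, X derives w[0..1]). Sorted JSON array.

CNF form of G:
  S -> T0 A | T0 B | T1 C | T1 T1 | b
  A -> T0 A | T0 B | T1 C | T1 T1 | b | c
  B -> T0 T2
  C -> a
  T0 -> c
  T1 -> d
  T2 -> a

CYK fill — only the sub-triangle for w[0..1]:
  [0..0]={A,T0}  "c"  orig:{A}
  [1..1]={A,T0}  "c"  orig:{A}
  [0..1]={A,S}  "cc"

Original NTs in T[0,1] deriving "cc": ["A", "S"]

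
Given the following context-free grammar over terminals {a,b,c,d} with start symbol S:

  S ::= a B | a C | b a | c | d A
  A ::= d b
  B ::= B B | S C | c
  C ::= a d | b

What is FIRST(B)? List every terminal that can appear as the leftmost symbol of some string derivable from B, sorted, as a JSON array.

Compute FIRST by fixpoint:
pass 1:
  A via A→d b: +{d}
  B via B→c: +{c}
  C via C→a d: +{a}
  C via C→b: +{b}
  S via S→a B: +{a}
  S via S→b a: +{b}
  S via S→c: +{c}
  S via S→d A: +{d}
  FIRST(S)={a,b,c,d}  FIRST(A)={d}  FIRST(B)={c}  FIRST(C)={a,b}
pass 2:
  B via B→S C: +{a,b,d}
  FIRST(S)={a,b,c,d}  FIRST(A)={d}  FIRST(B)={a,b,c,d}  FIRST(C)={a,b}
pass 3: (stable)
  FIRST(S)={a,b,c,d}  FIRST(A)={d}  FIRST(B)={a,b,c,d}  FIRST(C)={a,b}

FIRST(B) = ["a", "b", "c", "d"]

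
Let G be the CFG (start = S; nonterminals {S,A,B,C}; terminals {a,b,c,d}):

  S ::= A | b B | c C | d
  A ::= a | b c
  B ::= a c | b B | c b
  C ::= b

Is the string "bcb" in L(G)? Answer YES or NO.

CNF form of G:
  S -> T0 B | T0 T1 | T1 C | a | d
  A -> T0 T1 | a
  B -> T0 B | T1 T0 | T2 T1
  C -> b
  T0 -> b
  T1 -> c
  T2 -> a

Fill CYK table bottom-up:
  cell(0,0) b: {C,T0}  orig:{C}
  cell(1,1) c: {T1}  orig:{}
  cell(2,2) b: {C,T0}  orig:{C}
  cell(0,1) bc: {A,S}
  cell(1,2) cb: {B,S}
  cell(0,2) bcb: {B,S}

S ∈ T[0,2] ⇒ YES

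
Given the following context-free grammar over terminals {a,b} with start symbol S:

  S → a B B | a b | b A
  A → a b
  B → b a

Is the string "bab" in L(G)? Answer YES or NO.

CNF form of G:
  S -> T0 T1 | T0 X2 | T1 A
  A -> T0 T1
  B -> T1 T0
  T0 -> a
  T1 -> b
  X2 -> B B

CYK fill:
  [0..0]={T1}  "b"  orig:{}
  [1..1]={T0}  "a"  orig:{}
  [2..2]={T1}  "b"  orig:{}
  [0..1]={B}  "ba"
  [1..2]={A,S}  "ab"
  [0..2]={S}  "bab"

S ∈ T[0,2] ⇒ YES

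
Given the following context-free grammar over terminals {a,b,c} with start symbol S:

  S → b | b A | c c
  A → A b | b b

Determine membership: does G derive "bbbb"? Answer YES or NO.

CNF form of G:
  S -> T0 A | T1 T1 | b
  A -> A T0 | T0 T0
  T0 -> b
  T1 -> c

CYK fill:
  cell(0,0) b: {S,T0}  orig:{S}
  cell(1,1) b: {S,T0}  orig:{S}
  cell(2,2) b: {S,T0}  orig:{S}
  cell(3,3) b: {S,T0}  orig:{S}
  cell(0,1) bb: {A}
  cell(1,2) bb: {A}
  cell(2,3) bb: {A}
  cell(0,2) bbb: {A,S}
  cell(1,3) bbb: {A,S}
  cell(0,3) bbbb: {A,S}

S ∈ T[0,3] ⇒ YES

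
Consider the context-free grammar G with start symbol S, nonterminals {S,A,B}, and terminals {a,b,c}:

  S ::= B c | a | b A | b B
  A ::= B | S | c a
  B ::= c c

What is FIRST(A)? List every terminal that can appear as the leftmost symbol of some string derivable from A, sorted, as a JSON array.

FIRST iteration:
[1]
  A via A→c a: +{c}
  B via B→c c: +{c}
  S via S→B c: +{c}
  S via S→a: +{a}
  S via S→b A: +{b}
  FIRST[S]={a,b,c}  FIRST[A]={c}  FIRST[B]={c}
[2]
  A via A→S: +{a,b}
  FIRST[S]={a,b,c}  FIRST[A]={a,b,c}  FIRST[B]={c}
[3] (stable)
  FIRST[S]={a,b,c}  FIRST[A]={a,b,c}  FIRST[B]={c}

FIRST(A) = ["a", "b", "c"]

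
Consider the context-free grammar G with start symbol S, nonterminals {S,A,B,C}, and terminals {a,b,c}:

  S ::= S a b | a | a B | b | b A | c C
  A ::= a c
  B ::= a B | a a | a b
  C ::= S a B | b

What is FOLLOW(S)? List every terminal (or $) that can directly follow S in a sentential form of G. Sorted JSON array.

FIRST iteration:
[1]
  A via A→a c: +{a}
  B via B→a B: +{a}
  C via C→b: +{b}
  S via S→a: +{a}
  S via S→b: +{b}
  S via S→c C: +{c}
  FIRST[S]={a,b,c}  FIRST[A]={a}  FIRST[B]={a}  FIRST[C]={b}
[2]
  C via C→S a B: +{a,c}
  FIRST[S]={a,b,c}  FIRST[A]={a}  FIRST[B]={a}  FIRST[C]={a,b,c}
[3] (no change)
  FIRST[S]={a,b,c}  FIRST[A]={a}  FIRST[B]={a}  FIRST[C]={a,b,c}

FOLLOW sets:
FOLLOW(S) := {$}
[1]
  C→S a B: FOLLOW(S) ⊇ FIRST(a) = {a}; new: +{a}
  S→a B: FOLLOW(B) ⊇ FOLLOW(S) ⊇ {$,a}; new: +{$,a}
  S→b A: FOLLOW(A) ⊇ FOLLOW(S) ⊇ {$,a}; new: +{$,a}
  S→c C: FOLLOW(C) ⊇ FOLLOW(S) ⊇ {$,a}; new: +{$,a}
  FOLLOW(S)={$,a}  FOLLOW(A)={$,a}  FOLLOW(B)={$,a}  FOLLOW(C)={$,a}
[2] (no change)
  FOLLOW(S)={$,a}  FOLLOW(A)={$,a}  FOLLOW(B)={$,a}  FOLLOW(C)={$,a}

FOLLOW(S) = ["$", "a"]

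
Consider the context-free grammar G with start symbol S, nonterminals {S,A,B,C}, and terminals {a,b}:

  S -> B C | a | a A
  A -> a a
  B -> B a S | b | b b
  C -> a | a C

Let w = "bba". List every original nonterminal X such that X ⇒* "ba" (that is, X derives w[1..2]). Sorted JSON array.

Convert to CNF:
  S -> B C | T0 A | a
  A -> T0 T0
  B -> B X2 | T1 T1 | b
  C -> T0 C | a
  T0 -> a
  T1 -> b
  X2 -> T0 S

Fill CYK table bottom-up, restricted to cells inside w[1..2]:
  T[1,1] 'b' = {B,T1}  orig:{B}
  T[2,2] 'a' = {C,S,T0}  orig:{C,S}
  T[1,2] 'ba' = {S}

Original NTs in T[1,2] deriving "ba": ["S"]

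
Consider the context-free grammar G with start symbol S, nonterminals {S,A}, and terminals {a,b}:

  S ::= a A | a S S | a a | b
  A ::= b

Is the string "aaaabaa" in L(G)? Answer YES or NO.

Convert to CNF:
  S -> T0 A | T0 T0 | T0 X1 | b
  A -> b
  T0 -> a
  X1 -> S S

CYK fill:
  [0..0]={T0}  "a"  orig:{}
  [1..1]={T0}  "a"  orig:{}
  [2..2]={T0}  "a"  orig:{}
  [3..3]={T0}  "a"  orig:{}
  [4..4]={A,S}  "b"
  [5..5]={T0}  "a"  orig:{}
  [6..6]={T0}  "a"  orig:{}
  [0..1]={S}  "aa"
  [1..2]={S}  "aa"
  [2..3]={S}  "aa"
  [3..4]={S}  "ab"
  [4..5]=∅  "ba"
  [5..6]={S}  "aa"
  [0..2]=∅  "aaa"
  [1..3]=∅  "aaa"
  [2..4]={X1}  "aab"  orig:{}
  [3..5]=∅  "aba"
  [4..6]={X1}  "baa"  orig:{}
  [0..3]={X1}  "aaaa"  orig:{}
  [1..4]={S,X1}  "aaab"  orig:{S}
  [2..5]=∅  "aaba"
  [3..6]={S,X1}  "abaa"  orig:{S}
  [0..4]={S}  "aaaab"
  [1..5]=∅  "aaaba"
  [2..6]={S}  "aabaa"
  [0..5]=∅  "aaaaba"
  [1..6]={X1}  "aaabaa"  orig:{}
  [0..6]={S,X1}  "aaaabaa"  orig:{S}

S ∈ T[0,6] ⇒ YES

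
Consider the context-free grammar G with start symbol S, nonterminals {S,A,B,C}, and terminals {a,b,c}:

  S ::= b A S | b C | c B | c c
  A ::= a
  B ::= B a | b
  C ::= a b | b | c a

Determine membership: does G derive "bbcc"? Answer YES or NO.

CNF form of G:
  S -> T1 C | T1 X3 | T2 B | T2 T2
  A -> a
  B -> B T0 | b
  C -> T0 T1 | T2 T0 | b
  T0 -> a
  T1 -> b
  T2 -> c
  X3 -> A S

CYK table (by increasing span):
  [0..0]={B,C,T1}  "b"  orig:{B,C}
  [1..1]={B,C,T1}  "b"  orig:{B,C}
  [2..2]={T2}  "c"  orig:{}
  [3..3]={T2}  "c"  orig:{}
  [0..1]={S}  "bb"
  [1..2]=∅  "bc"
  [2..3]={S}  "cc"
  [0..2]=∅  "bbc"
  [1..3]=∅  "bcc"
  [0..3]=∅  "bbcc"

S ∉ T[0,3] ⇒ NO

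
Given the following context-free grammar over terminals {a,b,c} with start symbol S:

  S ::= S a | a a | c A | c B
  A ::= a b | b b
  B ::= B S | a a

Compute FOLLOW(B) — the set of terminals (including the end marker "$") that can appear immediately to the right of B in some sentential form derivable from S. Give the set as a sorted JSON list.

FIRST sets, iterate to fixpoint:
[1]
  A via A→a b: +{a}
  A via A→b b: +{b}
  B via B→a a: +{a}
  S via S→a a: +{a}
  S via S→c A: +{c}
  S: {a,c}  A: {a,b}  B: {a}
[2] — fixpoint
  S: {a,c}  A: {a,b}  B: {a}

FOLLOW iteration:
initialize: $ ∈ FOLLOW(S)
round 1:
  B→B S: FOLLOW(B) ⊇ FIRST(S) = {a,c}; new: +{a,c}
  B→B S: FOLLOW(S) ⊇ FOLLOW(B) ⊇ {a,c}; new: +{a,c}
  S→c A: FOLLOW(A) ⊇ FOLLOW(S) ⊇ {$,a,c}; new: +{$,a,c}
  S→c B: FOLLOW(B) ⊇ FOLLOW(S) ⊇ {$,a,c}; new: +{$}
  FOLLOW[S]={$,a,c}  FOLLOW[A]={$,a,c}  FOLLOW[B]={$,a,c}
round 2: — fixpoint
  FOLLOW[S]={$,a,c}  FOLLOW[A]={$,a,c}  FOLLOW[B]={$,a,c}

FOLLOW(B) = ["$", "a", "c"]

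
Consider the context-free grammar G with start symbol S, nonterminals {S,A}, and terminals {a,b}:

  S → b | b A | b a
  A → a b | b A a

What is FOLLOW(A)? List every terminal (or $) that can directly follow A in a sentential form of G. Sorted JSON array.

FIRST sets, iterate to fixpoint:
pass 1:
  A via A→a b: +{a}
  A via A→b A a: +{b}
  S via S→b: +{b}
  S: {b}  A: {a,b}
pass 2: done
  S: {b}  A: {a,b}

FOLLOW sets:
seed FOLLOW(S) with $
iter 1:
  A→b A a: FOLLOW(A) ⊇ FIRST(a) = {a}; new: +{a}
  S→b A: FOLLOW(A) ⊇ FOLLOW(S) ⊇ {$}; new: +{$}
  FOLLOW[S]={$}  FOLLOW[A]={$,a}
iter 2: done
  FOLLOW[S]={$}  FOLLOW[A]={$,a}

FOLLOW(A) = ["$", "a"]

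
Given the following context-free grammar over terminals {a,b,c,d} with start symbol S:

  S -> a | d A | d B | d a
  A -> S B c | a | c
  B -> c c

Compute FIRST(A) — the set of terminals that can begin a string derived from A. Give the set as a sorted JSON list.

FIRST sets, iterate to fixpoint:
[1]
  A via A→a: +{a}
  A via A→c: +{c}
  B via B→c c: +{c}
  S via S→a: +{a}
  S via S→d A: +{d}
  S: {a,d}  A: {a,c}  B: {c}
[2]
  A via A→S B c: +{d}
  S: {a,d}  A: {a,c,d}  B: {c}
[3] (no change)
  S: {a,d}  A: {a,c,d}  B: {c}

FIRST(A) = ["a", "c", "d"]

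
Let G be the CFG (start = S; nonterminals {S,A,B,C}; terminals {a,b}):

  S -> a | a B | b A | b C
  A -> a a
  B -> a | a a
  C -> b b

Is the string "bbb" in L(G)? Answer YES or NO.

Convert to CNF:
  S -> T0 B | T1 A | T1 C | a
  A -> T0 T0
  B -> T0 T0 | a
  C -> T1 T1
  T0 -> a
  T1 -> b

CYK fill:
  T[0,0] 'b' = {T1}  orig:{}
  T[1,1] 'b' = {T1}  orig:{}
  T[2,2] 'b' = {T1}  orig:{}
  T[0,1] 'bb' = {C}
  T[1,2] 'bb' = {C}
  T[0,2] 'bbb' = {S}

S ∈ T[0,2] ⇒ YES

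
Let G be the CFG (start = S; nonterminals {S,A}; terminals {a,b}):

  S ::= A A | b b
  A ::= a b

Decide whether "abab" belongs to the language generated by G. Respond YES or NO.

Convert to CNF:
  S -> A A | T1 T1
  A -> T0 T1
  T0 -> a
  T1 -> b

Fill CYK table bottom-up:
  cell(0,0) a: {T0}  orig:{}
  cell(1,1) b: {T1}  orig:{}
  cell(2,2) a: {T0}  orig:{}
  cell(3,3) b: {T1}  orig:{}
  cell(0,1) ab: {A}
  cell(1,2) ba: ∅
  cell(2,3) ab: {A}
  cell(0,2) aba: ∅
  cell(1,3) bab: ∅
  cell(0,3) abab: {S}

S ∈ T[0,3] ⇒ YES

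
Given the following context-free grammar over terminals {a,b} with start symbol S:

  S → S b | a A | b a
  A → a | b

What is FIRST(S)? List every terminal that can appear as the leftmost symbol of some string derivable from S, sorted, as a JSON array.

FIRST sets, iterate to fixpoint:
pass 1:
  A via A→a: +{a}
  A via A→b: +{b}
  S via S→a A: +{a}
  S via S→b a: +{b}
  FIRST(S)={a,b}  FIRST(A)={a,b}
pass 2: done
  FIRST(S)={a,b}  FIRST(A)={a,b}

FIRST(S) = ["a", "b"]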